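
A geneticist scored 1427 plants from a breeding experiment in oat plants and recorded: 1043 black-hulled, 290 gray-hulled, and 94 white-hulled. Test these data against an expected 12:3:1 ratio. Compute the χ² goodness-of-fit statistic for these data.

Under the 12:3:1 hypothesis (Σ ratio = 16, N = 1427):
  black-hulled: 1427 × 12/16 = 1070.25
  gray-hulled: 1427 × 3/16 = 267.5625
  white-hulled: 1427 × 1/16 = 89.1875
χ² = Σ (O − E)² / E
  black-hulled: (1043 − 1070.25)² / 1070.25 = 0.6938
  gray-hulled: (290 − 267.5625)² / 267.5625 = 1.8816
  white-hulled: (94 − 89.1875)² / 89.1875 = 0.2597
χ² = 0.6938 + 1.8816 + 0.2597 = 2.8351 ≈ 2.835

2.835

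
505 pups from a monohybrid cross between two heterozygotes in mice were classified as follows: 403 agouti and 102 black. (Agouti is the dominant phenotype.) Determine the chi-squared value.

For a monohybrid cross between heterozygotes with complete dominance, the expected phenotypic ratio is 3:1.
Expected counts for N = 505 under a 3:1 ratio (total parts = 4):
  agouti: 505 × 3/4 = 378.75
  black: 505 × 1/4 = 126.25
χ² = Σ (O − E)² / E
  agouti: (403 − 378.75)² / 378.75 = 1.5526
  black: (102 − 126.25)² / 126.25 = 4.6579
χ² = 1.5526 + 4.6579 = 6.2105 ≈ 6.211

6.211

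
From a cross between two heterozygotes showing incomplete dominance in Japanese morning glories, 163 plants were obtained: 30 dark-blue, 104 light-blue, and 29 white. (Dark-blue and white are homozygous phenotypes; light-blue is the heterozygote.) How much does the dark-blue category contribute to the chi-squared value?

2.836

With incomplete dominance, a heterozygote × heterozygote cross gives a 1:2:1 phenotypic ratio.
Total ratio parts = 4. Expected numbers out of 163:
  dark-blue: 163 × 1/4 = 40.75
  light-blue: 163 × 2/4 = 81.5
  white: 163 × 1/4 = 40.75
Contribution of dark-blue: (30 − 40.75)² / 40.75 = 2.8359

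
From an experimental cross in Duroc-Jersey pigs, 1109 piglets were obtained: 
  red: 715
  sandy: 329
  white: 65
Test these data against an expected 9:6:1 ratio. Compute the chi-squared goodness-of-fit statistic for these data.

Under the 9:6:1 hypothesis (Σ ratio = 16, N = 1109):
  red: 1109 × 9/16 = 623.8125
  sandy: 1109 × 6/16 = 415.875
  white: 1109 × 1/16 = 69.3125
χ² = Σ (O − E)² / E
  red: (715 − 623.8125)² / 623.8125 = 13.3296
  sandy: (329 − 415.875)² / 415.875 = 18.1479
  white: (65 − 69.3125)² / 69.3125 = 0.2683
χ² = 13.3296 + 18.1479 + 0.2683 = 31.7458 ≈ 31.746

31.746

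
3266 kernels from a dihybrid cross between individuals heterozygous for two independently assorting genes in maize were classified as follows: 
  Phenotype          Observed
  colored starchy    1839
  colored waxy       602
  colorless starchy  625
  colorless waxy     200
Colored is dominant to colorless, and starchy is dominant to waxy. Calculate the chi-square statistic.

A dihybrid F₂ with independent assortment and complete dominance at both loci gives a 9:3:3:1 phenotypic ratio.
Under the 9:3:3:1 hypothesis (Σ ratio = 16, N = 3266):
  colored starchy: 3266 × 9/16 = 1837.125
  colored waxy: 3266 × 3/16 = 612.375
  colorless starchy: 3266 × 3/16 = 612.375
  colorless waxy: 3266 × 1/16 = 204.125
χ² = Σ (O − E)² / E
  colored starchy: (1839 − 1837.125)² / 1837.125 = 0.0019
  colored waxy: (602 − 612.375)² / 612.375 = 0.1758
  colorless starchy: (625 − 612.375)² / 612.375 = 0.2603
  colorless waxy: (200 − 204.125)² / 204.125 = 0.0834
χ² = 0.0019 + 0.1758 + 0.2603 + 0.0834 = 0.5214 ≈ 0.521

0.521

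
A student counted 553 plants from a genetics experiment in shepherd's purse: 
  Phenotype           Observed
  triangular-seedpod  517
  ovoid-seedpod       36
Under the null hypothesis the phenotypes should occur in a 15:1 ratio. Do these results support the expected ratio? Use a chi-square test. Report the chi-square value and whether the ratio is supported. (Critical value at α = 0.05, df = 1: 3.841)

The 15:1 ratio has 16 parts, so with N = 553 the expected counts are:
  triangular-seedpod: 553 × 15/16 = 518.4375
  ovoid-seedpod: 553 × 1/16 = 34.5625
χ² = Σ (O − E)² / E
  triangular-seedpod: (517 − 518.4375)² / 518.4375 = 0.0040
  ovoid-seedpod: (36 − 34.5625)² / 34.5625 = 0.0598
χ² = 0.0040 + 0.0598 = 0.0638 ≈ 0.064
Degrees of freedom = 2 − 1 = 1; critical value at α = 0.05 is 3.841.
Since 0.064 < 3.841, we fail to reject the null hypothesis — the data are consistent with the 15:1 ratio.

0.064; consistent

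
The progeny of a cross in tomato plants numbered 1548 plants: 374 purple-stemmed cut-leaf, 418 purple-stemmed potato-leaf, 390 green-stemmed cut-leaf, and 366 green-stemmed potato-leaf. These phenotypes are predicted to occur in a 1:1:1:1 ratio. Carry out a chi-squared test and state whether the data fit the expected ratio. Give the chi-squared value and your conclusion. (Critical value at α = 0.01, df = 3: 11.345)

4.083; consistent

Under the 1:1:1:1 hypothesis (Σ ratio = 4, N = 1548):
  purple-stemmed cut-leaf: 1548 × 1/4 = 387
  purple-stemmed potato-leaf: 1548 × 1/4 = 387
  green-stemmed cut-leaf: 1548 × 1/4 = 387
  green-stemmed potato-leaf: 1548 × 1/4 = 387
χ² = Σ (O − E)² / E
  purple-stemmed cut-leaf: (374 − 387)² / 387 = 0.4367
  purple-stemmed potato-leaf: (418 − 387)² / 387 = 2.4832
  green-stemmed cut-leaf: (390 − 387)² / 387 = 0.0233
  green-stemmed potato-leaf: (366 − 387)² / 387 = 1.1395
χ² = 0.4367 + 2.4832 + 0.0233 + 1.1395 = 4.0827 ≈ 4.083
Degrees of freedom = 4 − 1 = 3; critical value at α = 0.01 is 11.345.
Since 4.083 < 11.345, we fail to reject the null hypothesis — the data are consistent with the 1:1:1:1 ratio.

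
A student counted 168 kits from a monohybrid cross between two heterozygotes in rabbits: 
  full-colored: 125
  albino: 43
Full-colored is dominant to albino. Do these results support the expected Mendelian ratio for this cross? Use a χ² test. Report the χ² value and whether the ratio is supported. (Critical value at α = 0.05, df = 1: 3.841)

For a monohybrid cross between heterozygotes with complete dominance, the expected phenotypic ratio is 3:1.
The 3:1 ratio has 4 parts, so with N = 168 the expected counts are:
  full-colored: 168 × 3/4 = 126
  albino: 168 × 1/4 = 42
χ² = Σ (O − E)² / E
  full-colored: (125 − 126)² / 126 = 0.0079
  albino: (43 − 42)² / 42 = 0.0238
χ² = 0.0079 + 0.0238 = 0.0317 ≈ 0.032
Degrees of freedom = 2 − 1 = 1; critical value at α = 0.05 is 3.841.
Since 0.032 < 3.841, we fail to reject the null hypothesis — the data are consistent with the 3:1 ratio.

0.032; consistent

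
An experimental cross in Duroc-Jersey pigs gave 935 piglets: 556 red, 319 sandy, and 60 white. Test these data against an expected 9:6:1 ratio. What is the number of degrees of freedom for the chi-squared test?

2

A goodness-of-fit test with 3 phenotype classes has df = 3 − 1 = 2.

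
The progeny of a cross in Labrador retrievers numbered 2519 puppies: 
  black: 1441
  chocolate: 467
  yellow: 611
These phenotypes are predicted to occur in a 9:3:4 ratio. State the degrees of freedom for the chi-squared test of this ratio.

2

A goodness-of-fit test with 3 phenotype classes has df = 3 − 1 = 2.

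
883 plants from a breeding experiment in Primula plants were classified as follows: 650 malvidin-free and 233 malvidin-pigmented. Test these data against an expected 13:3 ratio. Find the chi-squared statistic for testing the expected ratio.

Expected counts for N = 883 under a 13:3 ratio (total parts = 16):
  malvidin-free: 883 × 13/16 = 717.4375
  malvidin-pigmented: 883 × 3/16 = 165.5625
χ² = Σ (O − E)² / E
  malvidin-free: (650 − 717.4375)² / 717.4375 = 6.3390
  malvidin-pigmented: (233 − 165.5625)² / 165.5625 = 27.4689
χ² = 6.3390 + 27.4689 = 33.8079 ≈ 33.808

33.808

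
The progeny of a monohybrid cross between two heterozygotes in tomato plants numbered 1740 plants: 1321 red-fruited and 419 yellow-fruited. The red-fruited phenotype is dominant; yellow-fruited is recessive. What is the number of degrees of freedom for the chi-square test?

For a monohybrid cross between heterozygotes with complete dominance, the expected phenotypic ratio is 3:1.
A goodness-of-fit test with 2 phenotype classes has df = 2 − 1 = 1.

1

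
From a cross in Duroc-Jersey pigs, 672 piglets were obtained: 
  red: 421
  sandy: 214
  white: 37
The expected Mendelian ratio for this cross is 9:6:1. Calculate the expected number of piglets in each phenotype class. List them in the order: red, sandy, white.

Total ratio parts = 16. Expected numbers out of 672:
  red: 672 × 9/16 = 378
  sandy: 672 × 6/16 = 252
  white: 672 × 1/16 = 42

378, 252, 42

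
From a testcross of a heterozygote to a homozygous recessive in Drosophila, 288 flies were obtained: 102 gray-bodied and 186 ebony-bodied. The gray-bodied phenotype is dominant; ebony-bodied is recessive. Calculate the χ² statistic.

24.500

A testcross of a heterozygote (Aa × aa) gives a 1:1 phenotypic ratio.
The 1:1 ratio has 2 parts, so with N = 288 the expected counts are:
  gray-bodied: 288 × 1/2 = 144
  ebony-bodied: 288 × 1/2 = 144
χ² = Σ (O − E)² / E
  gray-bodied: (102 − 144)² / 144 = 12.2500
  ebony-bodied: (186 − 144)² / 144 = 12.2500
χ² = 12.2500 + 12.2500 = 24.500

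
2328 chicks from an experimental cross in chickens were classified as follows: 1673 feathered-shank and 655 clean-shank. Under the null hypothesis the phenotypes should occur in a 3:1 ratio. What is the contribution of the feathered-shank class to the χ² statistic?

3.052

The 3:1 ratio has 4 parts, so with N = 2328 the expected counts are:
  feathered-shank: 2328 × 3/4 = 1746
  clean-shank: 2328 × 1/4 = 582
Contribution of feathered-shank: (1673 − 1746)² / 1746 = 3.0521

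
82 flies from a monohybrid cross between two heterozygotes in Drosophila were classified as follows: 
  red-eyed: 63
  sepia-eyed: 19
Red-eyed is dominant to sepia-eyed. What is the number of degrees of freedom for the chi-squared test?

For a monohybrid cross between heterozygotes with complete dominance, the expected phenotypic ratio is 3:1.
A goodness-of-fit test with 2 phenotype classes has df = 2 − 1 = 1.

1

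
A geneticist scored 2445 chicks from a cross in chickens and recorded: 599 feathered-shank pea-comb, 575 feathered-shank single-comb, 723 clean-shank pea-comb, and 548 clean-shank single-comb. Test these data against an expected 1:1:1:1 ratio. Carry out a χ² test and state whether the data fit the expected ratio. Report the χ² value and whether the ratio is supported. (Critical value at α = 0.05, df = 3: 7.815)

29.371; not consistent

The 1:1:1:1 ratio has 4 parts, so with N = 2445 the expected counts are:
  feathered-shank pea-comb: 2445 × 1/4 = 611.25
  feathered-shank single-comb: 2445 × 1/4 = 611.25
  clean-shank pea-comb: 2445 × 1/4 = 611.25
  clean-shank single-comb: 2445 × 1/4 = 611.25
χ² = Σ (O − E)² / E
  feathered-shank pea-comb: (599 − 611.25)² / 611.25 = 0.2455
  feathered-shank single-comb: (575 − 611.25)² / 611.25 = 2.1498
  clean-shank pea-comb: (723 − 611.25)² / 611.25 = 20.4304
  clean-shank single-comb: (548 − 611.25)² / 611.25 = 6.5449
χ² = 0.2455 + 2.1498 + 20.4304 + 6.5449 = 29.3706 ≈ 29.371
Degrees of freedom = 4 − 1 = 3; critical value at α = 0.05 is 7.815.
Since 29.371 > 7.815, we reject the null hypothesis — the data do not fit the 1:1:1:1 ratio.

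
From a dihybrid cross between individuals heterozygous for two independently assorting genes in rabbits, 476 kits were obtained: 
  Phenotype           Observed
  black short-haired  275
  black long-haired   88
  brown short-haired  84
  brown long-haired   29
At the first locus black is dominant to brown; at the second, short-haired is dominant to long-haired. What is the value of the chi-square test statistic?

0.542

A dihybrid F₂ with independent assortment and complete dominance at both loci gives a 9:3:3:1 phenotypic ratio.
Expected counts for N = 476 under a 9:3:3:1 ratio (total parts = 16):
  black short-haired: 476 × 9/16 = 267.75
  black long-haired: 476 × 3/16 = 89.25
  brown short-haired: 476 × 3/16 = 89.25
  brown long-haired: 476 × 1/16 = 29.75
χ² = Σ (O − E)² / E
  black short-haired: (275 − 267.75)² / 267.75 = 0.1963
  black long-haired: (88 − 89.25)² / 89.25 = 0.0175
  brown short-haired: (84 − 89.25)² / 89.25 = 0.3088
  brown long-haired: (29 − 29.75)² / 29.75 = 0.0189
χ² = 0.1963 + 0.0175 + 0.3088 + 0.0189 = 0.5415 ≈ 0.542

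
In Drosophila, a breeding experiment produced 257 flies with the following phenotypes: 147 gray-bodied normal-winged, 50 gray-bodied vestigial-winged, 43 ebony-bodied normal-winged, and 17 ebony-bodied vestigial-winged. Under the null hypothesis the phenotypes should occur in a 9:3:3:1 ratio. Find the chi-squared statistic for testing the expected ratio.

Under the 9:3:3:1 hypothesis (Σ ratio = 16, N = 257):
  gray-bodied normal-winged: 257 × 9/16 = 144.5625
  gray-bodied vestigial-winged: 257 × 3/16 = 48.1875
  ebony-bodied normal-winged: 257 × 3/16 = 48.1875
  ebony-bodied vestigial-winged: 257 × 1/16 = 16.0625
χ² = Σ (O − E)² / E
  gray-bodied normal-winged: (147 − 144.5625)² / 144.5625 = 0.0411
  gray-bodied vestigial-winged: (50 − 48.1875)² / 48.1875 = 0.0682
  ebony-bodied normal-winged: (43 − 48.1875)² / 48.1875 = 0.5584
  ebony-bodied vestigial-winged: (17 − 16.0625)² / 16.0625 = 0.0547
χ² = 0.0411 + 0.0682 + 0.5584 + 0.0547 = 0.7224 ≈ 0.722

0.722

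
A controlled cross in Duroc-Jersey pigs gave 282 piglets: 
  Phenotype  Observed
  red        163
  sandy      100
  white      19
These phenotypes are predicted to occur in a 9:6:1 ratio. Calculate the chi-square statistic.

0.541

Total ratio parts = 16. Expected numbers out of 282:
  red: 282 × 9/16 = 158.625
  sandy: 282 × 6/16 = 105.75
  white: 282 × 1/16 = 17.625
χ² = Σ (O − E)² / E
  red: (163 − 158.625)² / 158.625 = 0.1207
  sandy: (100 − 105.75)² / 105.75 = 0.3126
  white: (19 − 17.625)² / 17.625 = 0.1073
χ² = 0.1207 + 0.3126 + 0.1073 = 0.5406 ≈ 0.541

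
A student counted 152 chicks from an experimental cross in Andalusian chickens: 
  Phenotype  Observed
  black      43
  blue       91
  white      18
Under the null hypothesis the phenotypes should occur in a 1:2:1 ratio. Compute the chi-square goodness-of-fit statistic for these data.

14.145

The 1:2:1 ratio has 4 parts, so with N = 152 the expected counts are:
  black: 152 × 1/4 = 38
  blue: 152 × 2/4 = 76
  white: 152 × 1/4 = 38
χ² = Σ (O − E)² / E
  black: (43 − 38)² / 38 = 0.6579
  blue: (91 − 76)² / 76 = 2.9605
  white: (18 − 38)² / 38 = 10.5263
χ² = 0.6579 + 2.9605 + 10.5263 = 14.1447 ≈ 14.145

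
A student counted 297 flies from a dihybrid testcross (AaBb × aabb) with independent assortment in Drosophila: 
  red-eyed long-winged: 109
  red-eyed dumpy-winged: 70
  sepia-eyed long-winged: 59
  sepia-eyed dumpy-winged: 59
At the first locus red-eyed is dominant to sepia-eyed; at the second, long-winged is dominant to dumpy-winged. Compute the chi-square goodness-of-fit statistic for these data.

22.771

A dihybrid testcross with independent assortment gives a 1:1:1:1 ratio.
The 1:1:1:1 ratio has 4 parts, so with N = 297 the expected counts are:
  red-eyed long-winged: 297 × 1/4 = 74.25
  red-eyed dumpy-winged: 297 × 1/4 = 74.25
  sepia-eyed long-winged: 297 × 1/4 = 74.25
  sepia-eyed dumpy-winged: 297 × 1/4 = 74.25
χ² = Σ (O − E)² / E
  red-eyed long-winged: (109 − 74.25)² / 74.25 = 16.2635
  red-eyed dumpy-winged: (70 − 74.25)² / 74.25 = 0.2433
  sepia-eyed long-winged: (59 − 74.25)² / 74.25 = 3.1322
  sepia-eyed dumpy-winged: (59 − 74.25)² / 74.25 = 3.1322
χ² = 16.2635 + 0.2433 + 3.1322 + 3.1322 = 22.7712 ≈ 22.771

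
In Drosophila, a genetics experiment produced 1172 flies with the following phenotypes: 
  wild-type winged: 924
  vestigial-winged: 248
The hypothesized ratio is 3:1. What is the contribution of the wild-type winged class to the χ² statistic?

The 3:1 ratio has 4 parts, so with N = 1172 the expected counts are:
  wild-type winged: 1172 × 3/4 = 879
  vestigial-winged: 1172 × 1/4 = 293
Contribution of wild-type winged: (924 − 879)² / 879 = 2.3038

2.304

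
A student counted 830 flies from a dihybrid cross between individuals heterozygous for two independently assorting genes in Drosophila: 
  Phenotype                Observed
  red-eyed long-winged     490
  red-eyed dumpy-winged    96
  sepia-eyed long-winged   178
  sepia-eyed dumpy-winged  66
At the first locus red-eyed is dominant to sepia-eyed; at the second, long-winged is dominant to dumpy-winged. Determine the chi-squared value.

A dihybrid F₂ with independent assortment and complete dominance at both loci gives a 9:3:3:1 phenotypic ratio.
The 9:3:3:1 ratio has 16 parts, so with N = 830 the expected counts are:
  red-eyed long-winged: 830 × 9/16 = 466.875
  red-eyed dumpy-winged: 830 × 3/16 = 155.625
  sepia-eyed long-winged: 830 × 3/16 = 155.625
  sepia-eyed dumpy-winged: 830 × 1/16 = 51.875
χ² = Σ (O − E)² / E
  red-eyed long-winged: (490 − 466.875)² / 466.875 = 1.1454
  red-eyed dumpy-winged: (96 − 155.625)² / 155.625 = 22.8443
  sepia-eyed long-winged: (178 − 155.625)² / 155.625 = 3.2170
  sepia-eyed dumpy-winged: (66 − 51.875)² / 51.875 = 3.8461
χ² = 1.1454 + 22.8443 + 3.2170 + 3.8461 = 31.0528 ≈ 31.053

31.053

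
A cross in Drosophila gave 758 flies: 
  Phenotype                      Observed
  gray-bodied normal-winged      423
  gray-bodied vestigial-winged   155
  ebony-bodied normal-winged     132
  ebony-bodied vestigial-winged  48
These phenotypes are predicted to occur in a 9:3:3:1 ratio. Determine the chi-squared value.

Total ratio parts = 16. Expected numbers out of 758:
  gray-bodied normal-winged: 758 × 9/16 = 426.375
  gray-bodied vestigial-winged: 758 × 3/16 = 142.125
  ebony-bodied normal-winged: 758 × 3/16 = 142.125
  ebony-bodied vestigial-winged: 758 × 1/16 = 47.375
χ² = Σ (O − E)² / E
  gray-bodied normal-winged: (423 − 426.375)² / 426.375 = 0.0267
  gray-bodied vestigial-winged: (155 − 142.125)² / 142.125 = 1.1663
  ebony-bodied normal-winged: (132 − 142.125)² / 142.125 = 0.7213
  ebony-bodied vestigial-winged: (48 − 47.375)² / 47.375 = 0.0082
χ² = 0.0267 + 1.1663 + 0.7213 + 0.0082 = 1.9225 ≈ 1.923

1.923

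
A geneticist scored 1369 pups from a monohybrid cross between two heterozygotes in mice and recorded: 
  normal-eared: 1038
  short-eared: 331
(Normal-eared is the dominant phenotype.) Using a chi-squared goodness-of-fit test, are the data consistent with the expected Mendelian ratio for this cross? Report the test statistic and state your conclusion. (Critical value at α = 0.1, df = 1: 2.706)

For a monohybrid cross between heterozygotes with complete dominance, the expected phenotypic ratio is 3:1.
The 3:1 ratio has 4 parts, so with N = 1369 the expected counts are:
  normal-eared: 1369 × 3/4 = 1026.75
  short-eared: 1369 × 1/4 = 342.25
χ² = Σ (O − E)² / E
  normal-eared: (1038 − 1026.75)² / 1026.75 = 0.1233
  short-eared: (331 − 342.25)² / 342.25 = 0.3698
χ² = 0.1233 + 0.3698 = 0.4931 ≈ 0.493
Degrees of freedom = 2 − 1 = 1; critical value at α = 0.1 is 2.706.
Since 0.493 < 2.706, we fail to reject the null hypothesis — the data are consistent with the 3:1 ratio.

0.493; consistent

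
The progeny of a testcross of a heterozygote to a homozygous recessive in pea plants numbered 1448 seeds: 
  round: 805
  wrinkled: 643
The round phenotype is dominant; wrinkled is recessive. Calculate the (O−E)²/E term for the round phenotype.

9.062

A testcross of a heterozygote (Aa × aa) gives a 1:1 phenotypic ratio.
The 1:1 ratio has 2 parts, so with N = 1448 the expected counts are:
  round: 1448 × 1/2 = 724
  wrinkled: 1448 × 1/2 = 724
Contribution of round: (805 − 724)² / 724 = 9.0622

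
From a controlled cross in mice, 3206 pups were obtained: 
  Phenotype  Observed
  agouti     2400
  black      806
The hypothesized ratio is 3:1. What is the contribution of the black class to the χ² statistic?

0.025

The 3:1 ratio has 4 parts, so with N = 3206 the expected counts are:
  agouti: 3206 × 3/4 = 2404.5
  black: 3206 × 1/4 = 801.5
Contribution of black: (806 − 801.5)² / 801.5 = 0.0253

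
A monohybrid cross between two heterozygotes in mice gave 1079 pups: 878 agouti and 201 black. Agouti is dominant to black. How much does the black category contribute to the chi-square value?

For a monohybrid cross between heterozygotes with complete dominance, the expected phenotypic ratio is 3:1.
The 3:1 ratio has 4 parts, so with N = 1079 the expected counts are:
  agouti: 1079 × 3/4 = 809.25
  black: 1079 × 1/4 = 269.75
Contribution of black: (201 − 269.75)² / 269.75 = 17.5220

17.522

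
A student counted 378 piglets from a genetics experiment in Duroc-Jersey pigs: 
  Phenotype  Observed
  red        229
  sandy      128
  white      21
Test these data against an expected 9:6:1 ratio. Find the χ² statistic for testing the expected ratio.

Expected counts for N = 378 under a 9:6:1 ratio (total parts = 16):
  red: 378 × 9/16 = 212.625
  sandy: 378 × 6/16 = 141.75
  white: 378 × 1/16 = 23.625
χ² = Σ (O − E)² / E
  red: (229 − 212.625)² / 212.625 = 1.2611
  sandy: (128 − 141.75)² / 141.75 = 1.3338
  white: (21 − 23.625)² / 23.625 = 0.2917
χ² = 1.2611 + 1.3338 + 0.2917 = 2.8866 ≈ 2.887

2.887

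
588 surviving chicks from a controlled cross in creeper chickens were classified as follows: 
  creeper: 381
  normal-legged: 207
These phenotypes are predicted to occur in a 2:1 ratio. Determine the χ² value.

Expected counts for N = 588 under a 2:1 ratio (total parts = 3):
  creeper: 588 × 2/3 = 392
  normal-legged: 588 × 1/3 = 196
χ² = Σ (O − E)² / E
  creeper: (381 − 392)² / 392 = 0.3087
  normal-legged: (207 − 196)² / 196 = 0.6173
χ² = 0.3087 + 0.6173 = 0.926

0.926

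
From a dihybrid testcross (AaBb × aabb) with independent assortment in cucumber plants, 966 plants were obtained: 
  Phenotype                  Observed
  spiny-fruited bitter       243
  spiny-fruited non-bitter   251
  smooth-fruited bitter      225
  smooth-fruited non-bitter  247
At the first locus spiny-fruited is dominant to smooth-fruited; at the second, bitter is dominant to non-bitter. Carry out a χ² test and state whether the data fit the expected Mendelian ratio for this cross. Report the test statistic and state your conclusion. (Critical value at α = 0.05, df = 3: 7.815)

A dihybrid testcross with independent assortment gives a 1:1:1:1 ratio.
Expected counts for N = 966 under a 1:1:1:1 ratio (total parts = 4):
  spiny-fruited bitter: 966 × 1/4 = 241.5
  spiny-fruited non-bitter: 966 × 1/4 = 241.5
  smooth-fruited bitter: 966 × 1/4 = 241.5
  smooth-fruited non-bitter: 966 × 1/4 = 241.5
χ² = Σ (O − E)² / E
  spiny-fruited bitter: (243 − 241.5)² / 241.5 = 0.0093
  spiny-fruited non-bitter: (251 − 241.5)² / 241.5 = 0.3737
  smooth-fruited bitter: (225 − 241.5)² / 241.5 = 1.1273
  smooth-fruited non-bitter: (247 − 241.5)² / 241.5 = 0.1253
χ² = 0.0093 + 0.3737 + 1.1273 + 0.1253 = 1.6356 ≈ 1.636
Degrees of freedom = 4 − 1 = 3; critical value at α = 0.05 is 7.815.
Since 1.636 < 7.815, we fail to reject the null hypothesis — the data are consistent with the 1:1:1:1 ratio.

1.636; consistent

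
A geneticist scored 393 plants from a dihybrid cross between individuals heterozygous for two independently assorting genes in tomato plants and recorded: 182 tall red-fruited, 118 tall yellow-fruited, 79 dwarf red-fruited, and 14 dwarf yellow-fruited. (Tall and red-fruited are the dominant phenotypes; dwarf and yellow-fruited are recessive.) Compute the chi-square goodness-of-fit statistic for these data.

38.475

A dihybrid F₂ with independent assortment and complete dominance at both loci gives a 9:3:3:1 phenotypic ratio.
Expected counts for N = 393 under a 9:3:3:1 ratio (total parts = 16):
  tall red-fruited: 393 × 9/16 = 221.0625
  tall yellow-fruited: 393 × 3/16 = 73.6875
  dwarf red-fruited: 393 × 3/16 = 73.6875
  dwarf yellow-fruited: 393 × 1/16 = 24.5625
χ² = Σ (O − E)² / E
  tall red-fruited: (182 − 221.0625)² / 221.0625 = 6.9025
  tall yellow-fruited: (118 − 73.6875)² / 73.6875 = 26.6476
  dwarf red-fruited: (79 − 73.6875)² / 73.6875 = 0.3830
  dwarf yellow-fruited: (14 − 24.5625)² / 24.5625 = 4.5421
χ² = 6.9025 + 26.6476 + 0.3830 + 4.5421 = 38.4752 ≈ 38.475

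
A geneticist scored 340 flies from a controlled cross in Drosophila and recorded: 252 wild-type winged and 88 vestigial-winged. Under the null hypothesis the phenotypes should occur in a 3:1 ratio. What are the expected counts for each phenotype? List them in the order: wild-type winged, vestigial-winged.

Total ratio parts = 4. Expected numbers out of 340:
  wild-type winged: 340 × 3/4 = 255
  vestigial-winged: 340 × 1/4 = 85

255, 85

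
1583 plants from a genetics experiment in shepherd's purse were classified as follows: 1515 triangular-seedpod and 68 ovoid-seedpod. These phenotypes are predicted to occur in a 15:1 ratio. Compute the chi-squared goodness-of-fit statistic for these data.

10.319

Expected counts for N = 1583 under a 15:1 ratio (total parts = 16):
  triangular-seedpod: 1583 × 15/16 = 1484.0625
  ovoid-seedpod: 1583 × 1/16 = 98.9375
χ² = Σ (O − E)² / E
  triangular-seedpod: (1515 − 1484.0625)² / 1484.0625 = 0.6449
  ovoid-seedpod: (68 − 98.9375)² / 98.9375 = 9.6741
χ² = 0.6449 + 9.6741 = 10.319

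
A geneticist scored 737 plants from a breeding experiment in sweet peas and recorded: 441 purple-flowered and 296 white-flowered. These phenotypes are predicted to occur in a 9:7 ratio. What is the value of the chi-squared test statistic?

Under the 9:7 hypothesis (Σ ratio = 16, N = 737):
  purple-flowered: 737 × 9/16 = 414.5625
  white-flowered: 737 × 7/16 = 322.4375
χ² = Σ (O − E)² / E
  purple-flowered: (441 − 414.5625)² / 414.5625 = 1.6860
  white-flowered: (296 − 322.4375)² / 322.4375 = 2.1677
χ² = 1.6860 + 2.1677 = 3.8537 ≈ 3.854

3.854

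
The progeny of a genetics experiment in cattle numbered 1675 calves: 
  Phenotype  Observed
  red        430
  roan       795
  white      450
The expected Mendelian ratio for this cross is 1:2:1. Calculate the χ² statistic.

4.791

Under the 1:2:1 hypothesis (Σ ratio = 4, N = 1675):
  red: 1675 × 1/4 = 418.75
  roan: 1675 × 2/4 = 837.5
  white: 1675 × 1/4 = 418.75
χ² = Σ (O − E)² / E
  red: (430 − 418.75)² / 418.75 = 0.3022
  roan: (795 − 837.5)² / 837.5 = 2.1567
  white: (450 − 418.75)² / 418.75 = 2.3321
χ² = 0.3022 + 2.1567 + 2.3321 = 4.791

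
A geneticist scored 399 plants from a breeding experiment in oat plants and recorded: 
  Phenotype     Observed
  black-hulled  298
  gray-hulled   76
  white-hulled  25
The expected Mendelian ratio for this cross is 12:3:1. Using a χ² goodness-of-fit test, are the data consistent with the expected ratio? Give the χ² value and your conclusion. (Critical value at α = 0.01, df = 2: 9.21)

0.024; consistent

The 12:3:1 ratio has 16 parts, so with N = 399 the expected counts are:
  black-hulled: 399 × 12/16 = 299.25
  gray-hulled: 399 × 3/16 = 74.8125
  white-hulled: 399 × 1/16 = 24.9375
χ² = Σ (O − E)² / E
  black-hulled: (298 − 299.25)² / 299.25 = 0.0052
  gray-hulled: (76 − 74.8125)² / 74.8125 = 0.0188
  white-hulled: (25 − 24.9375)² / 24.9375 = 0.0002
χ² = 0.0052 + 0.0188 + 0.0002 = 0.0242 ≈ 0.024
Degrees of freedom = 3 − 1 = 2; critical value at α = 0.01 is 9.21.
Since 0.024 < 9.21, we fail to reject the null hypothesis — the data are consistent with the 12:3:1 ratio.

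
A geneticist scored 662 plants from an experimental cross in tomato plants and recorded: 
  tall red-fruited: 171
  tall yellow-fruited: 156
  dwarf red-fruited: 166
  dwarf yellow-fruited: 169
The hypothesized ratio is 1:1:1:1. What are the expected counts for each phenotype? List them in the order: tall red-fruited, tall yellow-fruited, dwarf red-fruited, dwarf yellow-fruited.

Under the 1:1:1:1 hypothesis (Σ ratio = 4, N = 662):
  tall red-fruited: 662 × 1/4 = 165.5
  tall yellow-fruited: 662 × 1/4 = 165.5
  dwarf red-fruited: 662 × 1/4 = 165.5
  dwarf yellow-fruited: 662 × 1/4 = 165.5

165.5, 165.5, 165.5, 165.5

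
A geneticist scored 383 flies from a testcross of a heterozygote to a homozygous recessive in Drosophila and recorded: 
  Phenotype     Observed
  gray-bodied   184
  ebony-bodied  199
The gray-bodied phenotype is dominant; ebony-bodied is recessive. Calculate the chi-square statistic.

A testcross of a heterozygote (Aa × aa) gives a 1:1 phenotypic ratio.
Under the 1:1 hypothesis (Σ ratio = 2, N = 383):
  gray-bodied: 383 × 1/2 = 191.5
  ebony-bodied: 383 × 1/2 = 191.5
χ² = Σ (O − E)² / E
  gray-bodied: (184 − 191.5)² / 191.5 = 0.2937
  ebony-bodied: (199 − 191.5)² / 191.5 = 0.2937
χ² = 0.2937 + 0.2937 = 0.5874 ≈ 0.587

0.587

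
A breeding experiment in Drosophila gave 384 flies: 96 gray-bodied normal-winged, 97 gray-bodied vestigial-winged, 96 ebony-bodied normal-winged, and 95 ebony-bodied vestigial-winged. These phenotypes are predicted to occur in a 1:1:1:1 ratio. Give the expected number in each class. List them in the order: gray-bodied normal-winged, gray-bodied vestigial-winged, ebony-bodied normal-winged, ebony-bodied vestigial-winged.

96, 96, 96, 96

Total ratio parts = 4. Expected numbers out of 384:
  gray-bodied normal-winged: 384 × 1/4 = 96
  gray-bodied vestigial-winged: 384 × 1/4 = 96
  ebony-bodied normal-winged: 384 × 1/4 = 96
  ebony-bodied vestigial-winged: 384 × 1/4 = 96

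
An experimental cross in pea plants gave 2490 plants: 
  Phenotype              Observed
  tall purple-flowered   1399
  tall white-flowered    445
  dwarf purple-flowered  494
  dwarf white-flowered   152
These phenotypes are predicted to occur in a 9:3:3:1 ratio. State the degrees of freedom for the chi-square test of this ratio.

3

A goodness-of-fit test with 4 phenotype classes has df = 4 − 1 = 3.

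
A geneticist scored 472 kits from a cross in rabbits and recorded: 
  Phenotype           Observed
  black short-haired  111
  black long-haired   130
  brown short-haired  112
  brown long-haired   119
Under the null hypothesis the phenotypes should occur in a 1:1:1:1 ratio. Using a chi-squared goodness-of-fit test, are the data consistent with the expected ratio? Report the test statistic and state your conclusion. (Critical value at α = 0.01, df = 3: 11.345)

1.949; consistent

Expected counts for N = 472 under a 1:1:1:1 ratio (total parts = 4):
  black short-haired: 472 × 1/4 = 118
  black long-haired: 472 × 1/4 = 118
  brown short-haired: 472 × 1/4 = 118
  brown long-haired: 472 × 1/4 = 118
χ² = Σ (O − E)² / E
  black short-haired: (111 − 118)² / 118 = 0.4153
  black long-haired: (130 − 118)² / 118 = 1.2203
  brown short-haired: (112 − 118)² / 118 = 0.3051
  brown long-haired: (119 − 118)² / 118 = 0.0085
χ² = 0.4153 + 1.2203 + 0.3051 + 0.0085 = 1.9492 ≈ 1.949
Degrees of freedom = 4 − 1 = 3; critical value at α = 0.01 is 11.345.
Since 1.949 < 11.345, we fail to reject the null hypothesis — the data are consistent with the 1:1:1:1 ratio.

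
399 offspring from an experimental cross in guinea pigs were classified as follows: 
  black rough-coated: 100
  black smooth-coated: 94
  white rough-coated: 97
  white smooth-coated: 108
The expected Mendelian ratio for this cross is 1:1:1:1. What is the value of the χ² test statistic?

1.090

The 1:1:1:1 ratio has 4 parts, so with N = 399 the expected counts are:
  black rough-coated: 399 × 1/4 = 99.75
  black smooth-coated: 399 × 1/4 = 99.75
  white rough-coated: 399 × 1/4 = 99.75
  white smooth-coated: 399 × 1/4 = 99.75
χ² = Σ (O − E)² / E
  black rough-coated: (100 − 99.75)² / 99.75 = 0.0006
  black smooth-coated: (94 − 99.75)² / 99.75 = 0.3315
  white rough-coated: (97 − 99.75)² / 99.75 = 0.0758
  white smooth-coated: (108 − 99.75)² / 99.75 = 0.6823
χ² = 0.0006 + 0.3315 + 0.0758 + 0.6823 = 1.0902 ≈ 1.090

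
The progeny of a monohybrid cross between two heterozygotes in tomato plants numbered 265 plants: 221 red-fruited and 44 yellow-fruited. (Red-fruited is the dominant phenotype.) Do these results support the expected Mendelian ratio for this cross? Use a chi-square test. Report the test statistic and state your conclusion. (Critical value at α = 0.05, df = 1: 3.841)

For a monohybrid cross between heterozygotes with complete dominance, the expected phenotypic ratio is 3:1.
Expected counts for N = 265 under a 3:1 ratio (total parts = 4):
  red-fruited: 265 × 3/4 = 198.75
  yellow-fruited: 265 × 1/4 = 66.25
χ² = Σ (O − E)² / E
  red-fruited: (221 − 198.75)² / 198.75 = 2.4909
  yellow-fruited: (44 − 66.25)² / 66.25 = 7.4726
χ² = 2.4909 + 7.4726 = 9.9635 ≈ 9.964
Degrees of freedom = 2 − 1 = 1; critical value at α = 0.05 is 3.841.
Since 9.964 > 3.841, we reject the null hypothesis — the data do not fit the 3:1 ratio.

9.964; not consistent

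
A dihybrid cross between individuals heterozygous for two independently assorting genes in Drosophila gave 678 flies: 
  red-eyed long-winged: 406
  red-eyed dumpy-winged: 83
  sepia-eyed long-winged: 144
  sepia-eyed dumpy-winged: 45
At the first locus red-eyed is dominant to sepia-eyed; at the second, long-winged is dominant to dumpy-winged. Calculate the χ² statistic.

19.308

A dihybrid F₂ with independent assortment and complete dominance at both loci gives a 9:3:3:1 phenotypic ratio.
Expected counts for N = 678 under a 9:3:3:1 ratio (total parts = 16):
  red-eyed long-winged: 678 × 9/16 = 381.375
  red-eyed dumpy-winged: 678 × 3/16 = 127.125
  sepia-eyed long-winged: 678 × 3/16 = 127.125
  sepia-eyed dumpy-winged: 678 × 1/16 = 42.375
χ² = Σ (O − E)² / E
  red-eyed long-winged: (406 − 381.375)² / 381.375 = 1.5900
  red-eyed dumpy-winged: (83 − 127.125)² / 127.125 = 15.3158
  sepia-eyed long-winged: (144 − 127.125)² / 127.125 = 2.2400
  sepia-eyed dumpy-winged: (45 − 42.375)² / 42.375 = 0.1626
χ² = 1.5900 + 15.3158 + 2.2400 + 0.1626 = 19.3084 ≈ 19.308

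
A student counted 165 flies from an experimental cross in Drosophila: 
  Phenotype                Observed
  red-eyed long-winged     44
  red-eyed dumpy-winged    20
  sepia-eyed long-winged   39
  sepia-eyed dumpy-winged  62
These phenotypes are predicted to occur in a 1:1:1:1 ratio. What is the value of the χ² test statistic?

Expected counts for N = 165 under a 1:1:1:1 ratio (total parts = 4):
  red-eyed long-winged: 165 × 1/4 = 41.25
  red-eyed dumpy-winged: 165 × 1/4 = 41.25
  sepia-eyed long-winged: 165 × 1/4 = 41.25
  sepia-eyed dumpy-winged: 165 × 1/4 = 41.25
χ² = Σ (O − E)² / E
  red-eyed long-winged: (44 − 41.25)² / 41.25 = 0.1833
  red-eyed dumpy-winged: (20 − 41.25)² / 41.25 = 10.9470
  sepia-eyed long-winged: (39 − 41.25)² / 41.25 = 0.1227
  sepia-eyed dumpy-winged: (62 − 41.25)² / 41.25 = 10.4379
χ² = 0.1833 + 10.9470 + 0.1227 + 10.4379 = 21.6909 ≈ 21.691

21.691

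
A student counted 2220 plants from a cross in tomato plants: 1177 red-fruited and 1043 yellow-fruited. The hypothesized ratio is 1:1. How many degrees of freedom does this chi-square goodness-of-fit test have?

1

A goodness-of-fit test with 2 phenotype classes has df = 2 − 1 = 1.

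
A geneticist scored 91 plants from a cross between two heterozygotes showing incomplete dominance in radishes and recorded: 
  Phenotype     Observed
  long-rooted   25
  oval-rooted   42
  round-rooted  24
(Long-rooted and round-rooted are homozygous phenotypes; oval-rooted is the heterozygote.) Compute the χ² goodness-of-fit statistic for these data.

With incomplete dominance, a heterozygote × heterozygote cross gives a 1:2:1 phenotypic ratio.
The 1:2:1 ratio has 4 parts, so with N = 91 the expected counts are:
  long-rooted: 91 × 1/4 = 22.75
  oval-rooted: 91 × 2/4 = 45.5
  round-rooted: 91 × 1/4 = 22.75
χ² = Σ (O − E)² / E
  long-rooted: (25 − 22.75)² / 22.75 = 0.2225
  oval-rooted: (42 − 45.5)² / 45.5 = 0.2692
  round-rooted: (24 − 22.75)² / 22.75 = 0.0687
χ² = 0.2225 + 0.2692 + 0.0687 = 0.5604 ≈ 0.560

0.560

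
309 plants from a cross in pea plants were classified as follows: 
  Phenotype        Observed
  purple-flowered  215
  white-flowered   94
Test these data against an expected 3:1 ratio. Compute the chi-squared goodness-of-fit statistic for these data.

4.843

Under the 3:1 hypothesis (Σ ratio = 4, N = 309):
  purple-flowered: 309 × 3/4 = 231.75
  white-flowered: 309 × 1/4 = 77.25
χ² = Σ (O − E)² / E
  purple-flowered: (215 − 231.75)² / 231.75 = 1.2106
  white-flowered: (94 − 77.25)² / 77.25 = 3.6319
χ² = 1.2106 + 3.6319 = 4.8425 ≈ 4.843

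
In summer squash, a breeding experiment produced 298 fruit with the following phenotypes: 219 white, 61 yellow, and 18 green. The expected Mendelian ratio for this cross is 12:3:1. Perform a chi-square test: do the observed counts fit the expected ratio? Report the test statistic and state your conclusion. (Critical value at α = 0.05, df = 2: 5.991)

0.582; consistent

Total ratio parts = 16. Expected numbers out of 298:
  white: 298 × 12/16 = 223.5
  yellow: 298 × 3/16 = 55.875
  green: 298 × 1/16 = 18.625
χ² = Σ (O − E)² / E
  white: (219 − 223.5)² / 223.5 = 0.0906
  yellow: (61 − 55.875)² / 55.875 = 0.4701
  green: (18 − 18.625)² / 18.625 = 0.0210
χ² = 0.0906 + 0.4701 + 0.0210 = 0.5817 ≈ 0.582
Degrees of freedom = 3 − 1 = 2; critical value at α = 0.05 is 5.991.
Since 0.582 < 5.991, we fail to reject the null hypothesis — the data are consistent with the 12:3:1 ratio.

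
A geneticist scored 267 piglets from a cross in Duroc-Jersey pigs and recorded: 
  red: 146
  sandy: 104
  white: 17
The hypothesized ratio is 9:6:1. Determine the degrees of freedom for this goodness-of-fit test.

A goodness-of-fit test with 3 phenotype classes has df = 3 − 1 = 2.

2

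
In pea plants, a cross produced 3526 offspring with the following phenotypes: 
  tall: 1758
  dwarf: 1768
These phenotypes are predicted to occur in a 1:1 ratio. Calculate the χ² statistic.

The 1:1 ratio has 2 parts, so with N = 3526 the expected counts are:
  tall: 3526 × 1/2 = 1763
  dwarf: 3526 × 1/2 = 1763
χ² = Σ (O − E)² / E
  tall: (1758 − 1763)² / 1763 = 0.0142
  dwarf: (1768 − 1763)² / 1763 = 0.0142
χ² = 0.0142 + 0.0142 = 0.0284 ≈ 0.028

0.028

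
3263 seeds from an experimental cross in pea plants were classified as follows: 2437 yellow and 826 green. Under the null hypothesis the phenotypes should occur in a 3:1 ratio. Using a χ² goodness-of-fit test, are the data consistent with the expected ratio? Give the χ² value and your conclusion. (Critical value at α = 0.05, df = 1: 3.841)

The 3:1 ratio has 4 parts, so with N = 3263 the expected counts are:
  yellow: 3263 × 3/4 = 2447.25
  green: 3263 × 1/4 = 815.75
χ² = Σ (O − E)² / E
  yellow: (2437 − 2447.25)² / 2447.25 = 0.0429
  green: (826 − 815.75)² / 815.75 = 0.1288
χ² = 0.0429 + 0.1288 = 0.1717 ≈ 0.172
Degrees of freedom = 2 − 1 = 1; critical value at α = 0.05 is 3.841.
Since 0.172 < 3.841, we fail to reject the null hypothesis — the data are consistent with the 3:1 ratio.

0.172; consistent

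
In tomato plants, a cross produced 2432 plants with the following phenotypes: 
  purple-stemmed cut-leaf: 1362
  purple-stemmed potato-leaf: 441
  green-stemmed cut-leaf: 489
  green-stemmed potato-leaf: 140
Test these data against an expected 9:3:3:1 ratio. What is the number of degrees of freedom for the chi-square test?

3

A goodness-of-fit test with 4 phenotype classes has df = 4 − 1 = 3.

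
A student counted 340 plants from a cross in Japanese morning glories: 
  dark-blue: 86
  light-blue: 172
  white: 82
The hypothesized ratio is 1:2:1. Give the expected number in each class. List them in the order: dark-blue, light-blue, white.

85, 170, 85

The 1:2:1 ratio has 4 parts, so with N = 340 the expected counts are:
  dark-blue: 340 × 1/4 = 85
  light-blue: 340 × 2/4 = 170
  white: 340 × 1/4 = 85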